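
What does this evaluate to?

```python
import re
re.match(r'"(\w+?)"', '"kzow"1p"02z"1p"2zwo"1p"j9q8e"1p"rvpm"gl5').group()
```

`re.match` only tries the pattern at the start of the string.
The match spans [0:6] → '"kzow"'.

'"kzow"'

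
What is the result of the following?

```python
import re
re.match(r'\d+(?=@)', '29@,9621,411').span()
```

`match` is anchored at position 0; if the pattern doesn't fit there, it returns None.
The match spans [0:2] → '29'.

(0, 2)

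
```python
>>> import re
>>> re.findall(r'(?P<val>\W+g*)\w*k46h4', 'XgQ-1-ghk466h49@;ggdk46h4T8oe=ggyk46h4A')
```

This matches one or more of a non-word character, then zero or more of a literal 'g' (captured as 'val'); then zero or more of a word character, then the literal 'k4', then the literal '6h4'.
Matches: at [15:25] match '@;ggdk46h4', group 1 = '@;gg'; at [29:38] match '=ggyk46h4', group 1 = '=gg'.
One capturing group, so `findall` returns just the captured substring from each match — 2 in all.

['@;gg', '=gg']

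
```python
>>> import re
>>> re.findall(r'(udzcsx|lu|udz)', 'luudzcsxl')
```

['lu', 'udzcsx']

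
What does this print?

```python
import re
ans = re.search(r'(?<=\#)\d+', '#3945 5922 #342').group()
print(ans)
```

3945

Because the assertion is zero-width, the text it checks is not consumed and won't appear in the result.
`re.search` scans for the first position where the pattern succeeds.
The match spans [1:5] → '3945'.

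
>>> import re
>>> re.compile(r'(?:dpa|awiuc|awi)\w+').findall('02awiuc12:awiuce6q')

['awiuc12', 'awiuce6q']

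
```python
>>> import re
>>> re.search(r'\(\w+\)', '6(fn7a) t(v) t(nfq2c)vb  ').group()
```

'(fn7a)'

`re.search` scans for the first position where the pattern succeeds.
The match spans [1:7] → '(fn7a)'.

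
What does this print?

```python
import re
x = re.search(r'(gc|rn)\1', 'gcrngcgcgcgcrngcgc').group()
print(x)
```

The backreference `\1` re-matches whatever the first group consumed, character for character.
`re.search` scans for the first position where the pattern succeeds.
The match spans [4:8] → 'gcgc'.
Captured: group 1 = 'gc'.

gcgc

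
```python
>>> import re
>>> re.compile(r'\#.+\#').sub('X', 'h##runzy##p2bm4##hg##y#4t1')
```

Matches: at [1:23] → '##runzy##p2bm4##hg##y#'.
Each match is replaced by 'X'.

'hX4t1'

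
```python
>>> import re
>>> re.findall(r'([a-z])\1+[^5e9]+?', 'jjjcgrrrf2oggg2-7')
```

`\1` has to match the exact text group 1 already captured.
One capturing group, so `findall` returns just the captured substring from each match — 3 in all.

['j', 'r', 'g']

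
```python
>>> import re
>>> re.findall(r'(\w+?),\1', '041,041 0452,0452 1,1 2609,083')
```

['041', '0452', '1']

`\1` has to match the exact text group 1 already captured.
`findall` collects group 1 from each match (3 total).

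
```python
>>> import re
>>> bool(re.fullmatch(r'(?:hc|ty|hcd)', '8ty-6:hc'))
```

False

`re.fullmatch` is like wrapping the pattern in `^…$` (in single-line mode).
Here the string isn't matched end-to-end, so the call returns None, and `bool(None)` is False.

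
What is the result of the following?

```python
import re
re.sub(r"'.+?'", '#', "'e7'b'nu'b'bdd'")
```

Because the quantifier is non-greedy, it stops expanding at the earliest point where the rest of the pattern can succeed.
`sub` substitutes '#' at each match site.

'#b#b#'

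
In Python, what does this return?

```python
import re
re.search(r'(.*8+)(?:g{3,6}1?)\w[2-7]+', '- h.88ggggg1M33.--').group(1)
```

Pattern: zero or more of any character, then one or more of the literal '8' (captured); then 3 to 6 of a literal 'g', then optionally a literal '1' (non-capturing group); then a word character, then one or more of a character in [2-7].
`re.search` tries every starting position until one works.
The match spans [0:15] → '- h.88ggggg1M33'.
Captured: group 1 = '- h.88'.

'- h.88'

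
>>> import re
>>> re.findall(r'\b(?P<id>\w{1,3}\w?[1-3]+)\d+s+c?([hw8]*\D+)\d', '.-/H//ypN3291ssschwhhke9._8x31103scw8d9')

This matches a word boundary (`\b`, zero-width); then 1 to 3 of a word character, then optionally a word character, then one or more of a character in [1-3] (captured as 'id'); then one or more of a digit; then one or more of a literal 's', then optionally a literal 'c'; then zero or more of one of [hw8], then one or more of a non-digit (captured); then a digit.
Scanning left to right: at [6:24] match 'ypN3291ssschwhhke9', groups = ('ypN32', 'hwhhke'); at [25:39] match '_8x31103scw8d9', groups = ('_8x311', 'w8d').
2 groups means each result is a tuple of 2 captured strings — 2 here.

[('ypN32', 'hwhhke'), ('_8x311', 'w8d')]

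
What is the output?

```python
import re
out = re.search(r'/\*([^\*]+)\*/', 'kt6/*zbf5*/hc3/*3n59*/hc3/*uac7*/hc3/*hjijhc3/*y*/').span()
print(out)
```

(3, 11)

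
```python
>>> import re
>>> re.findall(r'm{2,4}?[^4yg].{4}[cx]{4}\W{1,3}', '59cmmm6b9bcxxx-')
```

This matches 2 to 4 of the literal 'm' (lazy), then any character except [4yg]; then exactly 4 of any character, then exactly 4 of one of [cx], then 1 to 3 of a non-word character.
Matches: at [3:15] → 'mmm6b9bcxxx-'.
Since nothing is captured, `findall` lists the 1 matched substring directly.

['mmm6b9bcxxx-']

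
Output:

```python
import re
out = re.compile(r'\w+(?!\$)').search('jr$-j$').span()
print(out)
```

A negative assertion filters positions out without eating any characters.
The match spans [0:1] → 'j'.

(0, 1)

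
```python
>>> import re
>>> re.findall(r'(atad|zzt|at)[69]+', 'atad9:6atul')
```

Scanning left to right: at [0:5] match 'atad9', group 1 = 'atad'.
`findall` collects group 1 from the one match (1 total).

['atad']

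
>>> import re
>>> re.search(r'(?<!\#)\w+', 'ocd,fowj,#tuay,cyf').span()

(0, 3)

`(?!…)`/`(?<!…)` only lets a position through if the neighbouring text does NOT match; no characters are consumed.
The match spans [0:3] → 'ocd'.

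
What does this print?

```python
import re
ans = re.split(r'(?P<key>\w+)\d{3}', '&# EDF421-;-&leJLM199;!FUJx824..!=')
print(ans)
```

['&# ', 'EDF', '-;-&', 'leJLM', ';!', 'FUJx', '..!=']

The pattern matches one or more of a word character (captured as 'key'); then exactly 3 of a digit.
Matches to split on: at [3:9] → 'EDF421'; at [13:21] → 'leJLM199'; at [23:30] → 'FUJx824'.
With a capturing group present, the delimiter's captured portion is kept in the result list.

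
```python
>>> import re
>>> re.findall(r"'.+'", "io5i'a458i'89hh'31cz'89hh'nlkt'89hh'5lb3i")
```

["'a458i'89hh'31cz'89hh'nlkt'89hh'"]

Since nothing is captured, `findall` lists the 1 matched substring directly.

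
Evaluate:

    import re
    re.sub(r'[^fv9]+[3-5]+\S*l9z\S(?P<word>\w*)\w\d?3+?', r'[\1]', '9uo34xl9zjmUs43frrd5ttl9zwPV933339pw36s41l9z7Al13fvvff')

This matches one or more of any character except [fv9], then one or more of a character in [3-5], then zero or more of a non-whitespace character; then the literal 'l9z', then a non-whitespace character; then zero or more of a word character (captured as 'word'); then a word character, then optionally a digit; then one or more of a literal '3' (lazy).
Matches: at [1:49] → 'uo34xl9zjmUs43frrd5ttl9zwPV933339pw36s41l9z7Al13'.
The replacement refers to a captured group, so each match is rewritten using its own captured text.

'9[Al]fvvff'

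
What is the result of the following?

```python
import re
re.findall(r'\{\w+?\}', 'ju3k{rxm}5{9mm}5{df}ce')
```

Matches: at [4:9] → '{rxm}'; at [10:15] → '{9mm}'; at [16:20] → '{df}'.
With no groups in the pattern, `findall` gives back each whole match — 3 here.

['{rxm}', '{9mm}', '{df}']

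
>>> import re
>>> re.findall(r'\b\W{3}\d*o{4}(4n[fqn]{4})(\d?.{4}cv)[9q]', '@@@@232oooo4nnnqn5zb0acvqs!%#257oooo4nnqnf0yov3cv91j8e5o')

[('4nnqnf', '0yov3cv')]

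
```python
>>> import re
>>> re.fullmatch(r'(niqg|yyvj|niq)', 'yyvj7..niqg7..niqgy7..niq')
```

`re.fullmatch` requires the pattern to consume the entire string.
Here the string isn't matched end-to-end, so the call returns None.

None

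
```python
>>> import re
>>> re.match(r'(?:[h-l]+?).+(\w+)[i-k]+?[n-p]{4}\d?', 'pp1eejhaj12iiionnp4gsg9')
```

`re.match` only tries the pattern at the start of the string.
Here position 0 doesn't satisfy it, so the call returns None.

None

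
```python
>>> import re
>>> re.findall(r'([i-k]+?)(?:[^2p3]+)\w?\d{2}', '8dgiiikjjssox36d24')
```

The pattern matches one or more of a character in [i-k] (lazy) (captured); then one or more of any character except [2p3] (non-capturing group); then optionally a word character, then exactly 2 of a digit.
A non-greedy quantifier consumes as few characters as it can — just enough that the remainder of the pattern still matches from where it stops; whatever follows it matches normally.
Matches: at [3:15] match 'iiikjjssox36', group 1 = 'i'.
With a single group, `findall` returns only what that group captured — 1 item.

['i']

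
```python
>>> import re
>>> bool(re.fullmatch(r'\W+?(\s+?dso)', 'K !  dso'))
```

False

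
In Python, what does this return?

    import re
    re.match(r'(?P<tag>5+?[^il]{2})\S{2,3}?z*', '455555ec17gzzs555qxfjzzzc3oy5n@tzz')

`re.match` only tries the pattern at the start of the string.
Here the pattern fails at index 0, so the call returns None.

None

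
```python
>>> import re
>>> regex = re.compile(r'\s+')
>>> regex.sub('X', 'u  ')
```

'uX'

Each match is replaced by 'X'.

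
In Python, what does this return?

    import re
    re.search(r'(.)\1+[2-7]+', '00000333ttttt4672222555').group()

After group 1 captures some text, `\1` only succeeds where that same text appears again.
`re.search` tries every starting position until one works.
The match spans [0:8] → '00000333'.
Captured: group 1 = '0'.

'00000333'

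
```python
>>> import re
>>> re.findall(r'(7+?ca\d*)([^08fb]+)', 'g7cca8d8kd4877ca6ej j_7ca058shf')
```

Pattern: one or more of a literal '7' (lazy), then the literal 'ca', then zero or more of a digit (captured); then one or more of any character except [08fb] (captured).
Multiple groups make `findall` return tuples — one 2-tuple for the one match.

[('77ca6', 'ej j_7ca')]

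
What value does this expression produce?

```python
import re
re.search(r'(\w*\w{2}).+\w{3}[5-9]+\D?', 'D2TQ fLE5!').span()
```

(0, 10)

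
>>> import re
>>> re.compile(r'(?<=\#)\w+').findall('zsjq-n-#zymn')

Lookahead/lookbehind check context without consuming it, so the matched span excludes the asserted characters.
`findall` yields the raw match text (1 of them) because the pattern has no groups.

['zymn']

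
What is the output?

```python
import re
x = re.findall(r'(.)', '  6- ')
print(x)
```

`findall` collects group 1 from each match (5 total).

[' ', ' ', '6', '-', ' ']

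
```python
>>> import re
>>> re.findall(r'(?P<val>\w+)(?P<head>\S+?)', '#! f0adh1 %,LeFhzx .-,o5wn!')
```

[('f0adh', '1'), ('LeFhz', 'x'), ('o5wn', '!')]

With 2 capturing groups, `findall` returns a 2-tuple per match.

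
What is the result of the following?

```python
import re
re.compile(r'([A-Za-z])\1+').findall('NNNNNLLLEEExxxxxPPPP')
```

['N', 'L', 'E', 'x', 'P']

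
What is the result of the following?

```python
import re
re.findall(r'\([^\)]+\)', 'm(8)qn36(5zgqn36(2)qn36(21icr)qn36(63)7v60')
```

No capturing groups, so `findall` returns the 4 full match strings.

['(8)', '(5zgqn36(2)', '(21icr)', '(63)']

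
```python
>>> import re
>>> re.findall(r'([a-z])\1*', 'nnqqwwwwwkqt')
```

`\1` is not a pattern — it's the concrete string captured by group 1, re-applied verbatim.
Matches: at [0:2] match 'nn', group 1 = 'n'; at [2:4] match 'qq', group 1 = 'q'; at [4:9] match 'wwwww', group 1 = 'w'; at [9:10] match 'k', group 1 = 'k'; at [10:11] match 'q', group 1 = 'q'; ….
Because there's exactly one group, `findall` drops the full match and keeps group 1 from each hit.

['n', 'q', 'w', 'k', 'q', 't']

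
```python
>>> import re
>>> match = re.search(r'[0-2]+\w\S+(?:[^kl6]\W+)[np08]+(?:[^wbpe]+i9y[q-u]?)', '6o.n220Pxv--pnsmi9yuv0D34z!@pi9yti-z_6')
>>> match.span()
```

The pattern matches one or more of a character in [0-2], then a word character, then one or more of a non-whitespace character; then any character except [kl6], then one or more of a non-word character (non-capturing group); then one or more of one of [np08]; then one or more of any character except [wbpe], then the literal 'i9y', then optionally a character in [q-u] (non-capturing group).
Unlike `match`, `search` isn't anchored — it looks for the pattern anywhere in the string.
The match spans [4:20] → '220Pxv--pnsmi9yu'.

(4, 20)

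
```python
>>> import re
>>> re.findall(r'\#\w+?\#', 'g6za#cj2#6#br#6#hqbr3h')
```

['#cj2#', '#br#']

Scanning left to right: at [4:9] → '#cj2#'; at [10:14] → '#br#'.
No capturing groups, so `findall` returns the 2 full match strings.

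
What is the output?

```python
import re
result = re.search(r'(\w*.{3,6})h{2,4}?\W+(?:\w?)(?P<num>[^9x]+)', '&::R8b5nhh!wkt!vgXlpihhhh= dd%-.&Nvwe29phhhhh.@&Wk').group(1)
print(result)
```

This matches zero or more of a word character, then 3 to 6 of any character (captured); then 2 to 4 of a literal 'h' (lazy), then one or more of a non-word character; then optionally a word character (non-capturing group); then one or more of any character except [9x] (captured as 'num').
`re.search` tries every starting position until one works.
The match spans [2:38] → ':R8b5nhh!wkt!vgXlpihhhh= dd%-.&Nvwe2'.
Captured: group 1 = ':R8b5n', group 2 = 'kt!vgXlpihhhh= dd%-.&Nvwe2'.

:R8b5n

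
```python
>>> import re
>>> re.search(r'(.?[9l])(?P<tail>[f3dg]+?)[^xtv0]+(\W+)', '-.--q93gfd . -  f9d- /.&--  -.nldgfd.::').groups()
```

Pattern: optionally any character, then one of [9l] (captured); then one or more of one of [f3dg] (lazy) (captured as 'tail'); then one or more of any character except [xtv0]; then one or more of a non-word character (captured).
A non-greedy quantifier consumes as few characters as it can — just enough that the remainder of the pattern still matches from where it stops; whatever follows it matches normally.
`re.search` tries every starting position until one works.
The match spans [4:39] → 'q93gfd . -  f9d- /.&--  -.nldgfd.::'.
Captured: group 1 = 'q9', group 2 = '3', group 3 = ':'.

('q9', '3', ':')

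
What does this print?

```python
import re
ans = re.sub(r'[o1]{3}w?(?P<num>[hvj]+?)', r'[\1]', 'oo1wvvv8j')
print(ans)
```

Lazy quantifiers expand one character at a time until the remainder of the pattern can match.
The replacement refers to a captured group, so each match is rewritten using its own captured text.

[v]vv8j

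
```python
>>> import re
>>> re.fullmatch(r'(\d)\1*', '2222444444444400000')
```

None

A backreference is literal: `\1` must see the identical characters the first group matched.
`fullmatch` succeeds only if the pattern covers the string from start to end.
Here the string isn't matched end-to-end, so the call returns None.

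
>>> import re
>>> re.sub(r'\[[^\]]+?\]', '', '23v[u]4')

Matches: at [3:6] → '[u]'.
Each match is replaced by ''.

'23v4'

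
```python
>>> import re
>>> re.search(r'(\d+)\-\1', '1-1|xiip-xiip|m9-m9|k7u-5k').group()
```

A backreference is literal: `\1` must see the identical characters the first group matched.
`re.search` scans for the first position where the pattern succeeds.
The match spans [0:3] → '1-1'.
Captured: group 1 = '1'.

'1-1'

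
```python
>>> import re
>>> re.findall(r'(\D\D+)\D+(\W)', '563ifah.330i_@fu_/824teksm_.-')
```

The pattern matches a non-digit, then one or more of a non-digit (captured); then one or more of a non-digit; then a non-word character (captured).
Matches: at [3:8] match 'ifah.', groups = ('ifa', '.'); at [11:18] match 'i_@fu_/', groups = ('i_@fu', '/'); at [21:29] match 'teksm_.-', groups = ('teksm_', '-').
With 2 capturing groups, `findall` returns a 2-tuple per match.

[('ifa', '.'), ('i_@fu', '/'), ('teksm_', '-')]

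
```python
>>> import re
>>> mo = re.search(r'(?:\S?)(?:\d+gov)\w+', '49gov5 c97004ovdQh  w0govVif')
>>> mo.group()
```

'49gov5'

The match spans [0:6] → '49gov5'.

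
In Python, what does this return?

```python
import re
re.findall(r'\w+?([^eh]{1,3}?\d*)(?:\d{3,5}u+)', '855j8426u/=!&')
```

The pattern matches one or more of a word character (lazy); then 1 to 3 of any character except [eh] (lazy), then zero or more of a digit (captured); then 3 to 5 of a digit, then one or more of a literal 'u' (non-capturing group).
`findall` collects group 1 from the one match (1 total).

['55j8']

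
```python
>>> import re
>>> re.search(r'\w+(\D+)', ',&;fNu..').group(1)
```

'..'

The match spans [3:8] → 'fNu..'.
Captured: group 1 = '..'.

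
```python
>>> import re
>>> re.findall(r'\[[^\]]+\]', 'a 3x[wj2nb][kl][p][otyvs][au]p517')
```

['[wj2nb]', '[kl]', '[p]', '[otyvs]', '[au]']

Scanning left to right: at [4:11] → '[wj2nb]'; at [11:15] → '[kl]'; at [15:18] → '[p]'; at [18:25] → '[otyvs]'; at [25:29] → '[au]'.
`findall` yields the raw match text (5 of them) because the pattern has no groups.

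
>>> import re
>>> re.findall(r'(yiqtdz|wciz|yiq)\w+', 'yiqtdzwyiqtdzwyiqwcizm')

['yiqtdz']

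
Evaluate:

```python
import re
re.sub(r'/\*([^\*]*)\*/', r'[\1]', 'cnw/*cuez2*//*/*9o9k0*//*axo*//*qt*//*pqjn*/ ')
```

Each match is replaced using the text its own group 1 captured.

'cnw[cuez2]/*[9o9k0][axo][qt][pqjn] '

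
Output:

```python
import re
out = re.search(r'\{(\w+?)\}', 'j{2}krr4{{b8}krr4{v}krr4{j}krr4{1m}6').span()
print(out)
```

(1, 4)

The match spans [1:4] → '{2}'.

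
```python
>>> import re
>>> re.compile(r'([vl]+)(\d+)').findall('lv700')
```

[('lv', '700')]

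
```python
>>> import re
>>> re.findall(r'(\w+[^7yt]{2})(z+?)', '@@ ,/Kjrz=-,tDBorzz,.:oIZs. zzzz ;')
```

[('Kjr', 'z'), ('tDBorz', 'z'), ('oIZs. ', 'z')]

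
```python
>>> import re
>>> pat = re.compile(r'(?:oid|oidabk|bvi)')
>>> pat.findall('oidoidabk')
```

['oid', 'oid']

Alternation isn't longest-match — the leftmost alternative that fits at this position is chosen.
Scanning left to right: at [0:3] → 'oid'; at [3:6] → 'oid'.
`findall` yields the raw match text (2 of them) because the pattern has no groups.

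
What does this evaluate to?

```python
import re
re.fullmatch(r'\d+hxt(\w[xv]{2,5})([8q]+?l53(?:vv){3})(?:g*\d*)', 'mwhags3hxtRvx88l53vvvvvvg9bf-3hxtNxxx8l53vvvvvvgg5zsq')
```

None

This matches one or more of a digit, then the literal 'hxt'; then a word character, then 2 to 5 of one of [xv] (captured); then one or more of one of [8q] (lazy), then the literal 'l53', then the literal 'vv' repeated 3 times (captured); then zero or more of the literal 'g', then zero or more of a digit (non-capturing group).
`re.fullmatch` is like wrapping the pattern in `^…$` (in single-line mode).
Here the string isn't matched end-to-end, so the call returns None.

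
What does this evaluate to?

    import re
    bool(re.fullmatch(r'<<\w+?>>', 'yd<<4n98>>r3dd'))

False

`re.fullmatch` requires the pattern to consume the entire string.
Here there's no way to consume every character, so the call returns None, and `bool(None)` is False.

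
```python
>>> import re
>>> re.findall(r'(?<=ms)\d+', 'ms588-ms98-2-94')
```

['588', '98']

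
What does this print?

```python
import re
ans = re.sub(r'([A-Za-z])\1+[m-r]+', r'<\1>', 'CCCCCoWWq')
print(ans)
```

A backreference is literal: `\1` must see the identical characters the first group matched.
Matches: at [0:6] → 'CCCCCo'; at [6:9] → 'WWq'.
The replacement refers to a captured group, so each match is rewritten using its own captured text.

<C><W>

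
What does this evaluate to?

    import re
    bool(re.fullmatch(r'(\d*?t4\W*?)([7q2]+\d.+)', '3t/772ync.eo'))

False

For `fullmatch`, every character of the input must be accounted for by the pattern.
Here the string isn't matched end-to-end, so the call returns None, and `bool(None)` is False.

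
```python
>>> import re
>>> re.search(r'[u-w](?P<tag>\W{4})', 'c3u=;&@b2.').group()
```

'u=;&@'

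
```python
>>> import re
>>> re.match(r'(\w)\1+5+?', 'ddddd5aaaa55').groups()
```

('d',)

A backreference is literal: `\1` must see the identical characters the first group matched.
`re.match` won't scan ahead — the pattern has to work from the very first character.
The match spans [0:6] → 'ddddd5'.
Captured: group 1 = 'd'.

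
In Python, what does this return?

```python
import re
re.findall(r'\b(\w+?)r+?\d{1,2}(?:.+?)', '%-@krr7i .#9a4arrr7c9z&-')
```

['k', '9a4a']

Pattern: a word boundary (`\b`, zero-width); then one or more of a word character (lazy) (captured); then one or more of a literal 'r' (lazy), then 1 to 2 of a digit; then one or more of any character (lazy) (non-capturing group).
Walking the string: at [3:8] match 'krr7i', group 1 = 'k'; at [11:20] match '9a4arrr7c', group 1 = '9a4a'.
With a single group, `findall` returns only what that group captured — 2 items.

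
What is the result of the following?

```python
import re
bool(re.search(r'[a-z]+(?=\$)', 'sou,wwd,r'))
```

False

Because the assertion is zero-width, the text it checks is not consumed and won't appear in the result.
Unlike `match`, `search` isn't anchored — it looks for the pattern anywhere in the string.
Here the pattern never matches, so the call returns None, and `bool(None)` is False.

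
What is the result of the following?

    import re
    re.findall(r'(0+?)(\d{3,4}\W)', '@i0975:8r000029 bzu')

The pattern matches one or more of a literal '0' (lazy) (captured); then 3 to 4 of a digit, then a non-word character (captured).
Walking the string: at [2:7] match '0975:', groups = ('0', '975:'); at [9:16] match '000029 ', groups = ('00', '0029 ').
2 groups means each result is a tuple of 2 captured strings — 2 here.

[('0', '975:'), ('00', '0029 ')]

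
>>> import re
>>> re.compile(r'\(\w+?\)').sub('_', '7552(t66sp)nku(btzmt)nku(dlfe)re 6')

Each match is replaced by '_'.

'7552_nku_nku_re 6'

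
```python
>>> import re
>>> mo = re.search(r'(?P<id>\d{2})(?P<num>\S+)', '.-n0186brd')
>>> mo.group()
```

'0186brd'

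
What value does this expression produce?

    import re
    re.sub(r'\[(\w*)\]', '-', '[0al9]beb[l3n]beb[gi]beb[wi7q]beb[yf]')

'-beb-beb-beb-beb-'

Matches: at [0:6] → '[0al9]'; at [9:14] → '[l3n]'; at [17:21] → '[gi]'; at [24:30] → '[wi7q]'; at [33:37] → '[yf]'.
Every occurrence is swapped for '-'.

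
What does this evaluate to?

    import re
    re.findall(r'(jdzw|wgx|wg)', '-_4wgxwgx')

The regex engine tests alternatives in the order written; an earlier branch that matches wins even if a later one would match more.
Scanning left to right: at [3:6] match 'wgx', group 1 = 'wgx'; at [6:9] match 'wgx', group 1 = 'wgx'.
`findall` collects group 1 from each match (2 total).

['wgx', 'wgx']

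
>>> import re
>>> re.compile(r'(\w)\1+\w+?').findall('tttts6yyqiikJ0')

['t', 'y', 'i']

After group 1 captures some text, `\1` only succeeds where that same text appears again.
With a single group, `findall` returns only what that group captured — 3 items.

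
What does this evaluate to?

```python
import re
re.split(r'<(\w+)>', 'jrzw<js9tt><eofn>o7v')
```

The group in the pattern means `split` returns the separators' captures alongside the pieces.

['jrzw', 'js9tt', '', 'eofn', 'o7v']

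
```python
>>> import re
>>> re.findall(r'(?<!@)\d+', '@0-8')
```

['8']

Because the assertion is negative and zero-width, positions next to the forbidden text are skipped.
Walking the string: at [3:4] → '8'.
`findall` yields the raw match text (1 of them) because the pattern has no groups.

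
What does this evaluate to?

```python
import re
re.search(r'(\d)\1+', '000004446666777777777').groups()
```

The match spans [0:5] → '00000'.
Captured: group 1 = '0'.

('0',)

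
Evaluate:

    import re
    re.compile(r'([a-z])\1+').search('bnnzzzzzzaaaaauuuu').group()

`\1` has to match the exact text group 1 already captured.
The match spans [1:3] → 'nn'.

'nn'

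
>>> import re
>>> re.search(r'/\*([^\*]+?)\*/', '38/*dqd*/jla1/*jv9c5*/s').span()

(2, 9)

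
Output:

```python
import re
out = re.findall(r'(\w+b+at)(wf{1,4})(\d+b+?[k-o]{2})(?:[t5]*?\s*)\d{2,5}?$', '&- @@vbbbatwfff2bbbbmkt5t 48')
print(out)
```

The pattern matches one or more of a word character, then one or more of the literal 'b', then the literal 'at' (captured); then a literal 'w', then 1 to 4 of a literal 'f' (captured); then one or more of a digit, then one or more of the literal 'b' (lazy), then exactly 2 of a character in [k-o] (captured); then zero or more of one of [t5] (lazy), then zero or more of whitespace (non-capturing group); then 2 to 5 of a digit (lazy); then anchored at the end.
`findall` packs the 3 group values into a tuple for every match.

[('vbbbat', 'wfff', '2bbbbmk')]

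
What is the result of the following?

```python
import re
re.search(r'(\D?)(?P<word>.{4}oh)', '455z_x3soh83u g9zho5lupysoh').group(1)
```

'z'

The pattern matches optionally a non-digit (captured); then exactly 4 of any character, then the literal 'oh' (captured as 'word').
`search` walks the string left to right and returns the first match it finds.
The match spans [3:10] → 'z_x3soh'.
Captured: group 1 = 'z', group 2 = '_x3soh'.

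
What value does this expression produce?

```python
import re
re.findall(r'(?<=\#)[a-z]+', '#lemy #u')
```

The positive lookaround only admits positions where the adjacent text matches; those characters stay outside the span.
Walking the string: at [1:5] → 'lemy'; at [7:8] → 'u'.
With no groups in the pattern, `findall` gives back each whole match — 2 here.

['lemy', 'u']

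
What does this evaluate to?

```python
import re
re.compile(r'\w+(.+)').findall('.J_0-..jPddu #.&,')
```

['-..jPddu #.&,']

This matches one or more of a word character; then one or more of any character (captured).
Scanning left to right: at [1:17] match 'J_0-..jPddu #.&,', group 1 = '-..jPddu #.&,'.
One capturing group, so `findall` returns just the captured substring from the one match — 1 in all.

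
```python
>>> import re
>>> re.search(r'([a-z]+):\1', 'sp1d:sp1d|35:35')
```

The backreference `\1` re-matches whatever the first group consumed, character for character.
Here no position works, so the call returns None.

None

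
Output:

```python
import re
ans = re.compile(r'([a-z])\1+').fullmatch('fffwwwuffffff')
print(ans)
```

None

The backreference `\1` re-matches whatever the first group consumed, character for character.
`fullmatch` succeeds only if the pattern covers the string from start to end.
Here the pattern can't cover the whole string, so the call returns None.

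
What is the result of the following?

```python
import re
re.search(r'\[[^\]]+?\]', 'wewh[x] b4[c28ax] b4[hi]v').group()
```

'[x]'

Unlike `match`, `search` isn't anchored — it looks for the pattern anywhere in the string.
The match spans [4:7] → '[x]'.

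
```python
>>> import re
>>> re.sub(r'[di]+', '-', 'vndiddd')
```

'vn-'

Every occurrence is swapped for '-'.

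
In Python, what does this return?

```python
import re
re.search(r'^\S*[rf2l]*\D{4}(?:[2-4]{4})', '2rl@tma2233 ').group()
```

'2rl@tma2233'

The match spans [0:11] → '2rl@tma2233'.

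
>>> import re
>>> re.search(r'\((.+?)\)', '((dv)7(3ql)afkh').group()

A `+?`/`*?`/`{m,n}?` starts at its minimum and grows only as far as needed for what follows to match.
Unlike `match`, `search` isn't anchored — it looks for the pattern anywhere in the string.
The match spans [0:5] → '((dv)'.
Captured: group 1 = '(dv'.

'((dv)'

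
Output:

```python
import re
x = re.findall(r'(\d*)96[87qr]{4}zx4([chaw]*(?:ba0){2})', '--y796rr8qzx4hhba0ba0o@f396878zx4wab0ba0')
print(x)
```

This matches zero or more of a digit (captured); then the literal '96', then exactly 4 of one of [87qr], then the literal 'zx4'; then zero or more of one of [chaw], then the literal 'ba0' repeated 2 times (captured).
With 2 capturing groups, `findall` returns a 2-tuple per match.

[('7', 'hhba0ba0')]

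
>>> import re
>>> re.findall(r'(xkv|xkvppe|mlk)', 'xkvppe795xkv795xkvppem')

['xkv', 'xkv', 'xkv']

The regex engine tests alternatives in the order written; an earlier branch that matches wins even if a later one would match more.
Matches: at [0:3] match 'xkv', group 1 = 'xkv'; at [9:12] match 'xkv', group 1 = 'xkv'; at [15:18] match 'xkv', group 1 = 'xkv'.
Because there's exactly one group, `findall` drops the full match and keeps group 1 from each hit.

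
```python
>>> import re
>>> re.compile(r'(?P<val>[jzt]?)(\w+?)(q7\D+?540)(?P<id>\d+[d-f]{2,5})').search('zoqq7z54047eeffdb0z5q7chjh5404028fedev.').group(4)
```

Pattern: optionally one of [jzt] (captured as 'val'); then one or more of a word character (lazy) (captured); then the literal 'q7', then one or more of a non-digit (lazy), then the literal '540' (captured); then one or more of a digit, then 2 to 5 of a character in [d-f] (captured as 'id').
With the lazy modifier that quantifier settles for the fewest repetitions that let the rest of the pattern succeed (the atoms after it are unaffected and can still be greedy).
`re.search` tries every starting position until one works.
The match spans [0:16] → 'zoqq7z54047eeffd'.
Captured: group 1 = 'z', group 2 = 'oq', group 3 = 'q7z540', group 4 = '47eeffd'.

'47eeffd'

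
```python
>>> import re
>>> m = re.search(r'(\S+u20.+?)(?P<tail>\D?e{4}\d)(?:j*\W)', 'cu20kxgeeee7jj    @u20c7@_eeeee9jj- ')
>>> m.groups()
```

('cu20kx', 'geeee7')

The pattern matches one or more of a non-whitespace character, then the literal 'u20', then one or more of any character (lazy) (captured); then optionally a non-digit, then exactly 4 of a literal 'e', then a digit (captured as 'tail'); then zero or more of a literal 'j', then a non-word character (non-capturing group).
The `?` after the quantifier makes it lazy — it takes as little as possible before letting the rest of the pattern try.
`search` walks the string left to right and returns the first match it finds.
The match spans [0:15] → 'cu20kxgeeee7jj '.
Captured: group 1 = 'cu20kx', group 2 = 'geeee7'.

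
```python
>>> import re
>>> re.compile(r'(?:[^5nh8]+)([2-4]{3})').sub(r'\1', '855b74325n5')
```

The replacement refers to a captured group, so each match is rewritten using its own captured text.

'8554325n5'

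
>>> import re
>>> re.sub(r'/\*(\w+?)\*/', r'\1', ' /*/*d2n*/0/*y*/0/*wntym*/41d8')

' /*d2n0y0wntym41d8'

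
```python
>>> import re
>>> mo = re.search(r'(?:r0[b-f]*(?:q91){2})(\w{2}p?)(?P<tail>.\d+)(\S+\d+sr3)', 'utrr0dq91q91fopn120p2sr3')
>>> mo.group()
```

'r0dq91q91fopn120p2sr3'

This matches the literal 'r0', then zero or more of a character in [b-f], then the literal 'q91' repeated 2 times (non-capturing group); then exactly 2 of a word character, then optionally a literal 'p' (captured); then any character, then one or more of a digit (captured as 'tail'); then one or more of a non-whitespace character, then one or more of a digit, then the literal 'sr3' (captured).
The match spans [3:24] → 'r0dq91q91fopn120p2sr3'.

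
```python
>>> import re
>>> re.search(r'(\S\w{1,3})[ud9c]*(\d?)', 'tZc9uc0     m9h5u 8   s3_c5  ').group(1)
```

The match spans [0:7] → 'tZc9uc0'.
Captured: group 1 = 'tZc9', group 2 = '0'.

'tZc9'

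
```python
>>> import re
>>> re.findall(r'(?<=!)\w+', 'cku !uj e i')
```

['uj']

The lookaround is zero-width — it requires the adjacent text to match without consuming it, so the asserted text isn't part of the match.
Since nothing is captured, `findall` lists the 1 matched substring directly.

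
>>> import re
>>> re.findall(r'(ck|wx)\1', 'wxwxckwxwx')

A backreference is literal: `\1` must see the identical characters the first group matched.
Scanning left to right: at [0:4] match 'wxwx', group 1 = 'wx'; at [6:10] match 'wxwx', group 1 = 'wx'.
`findall` collects group 1 from each match (2 total).

['wx', 'wx']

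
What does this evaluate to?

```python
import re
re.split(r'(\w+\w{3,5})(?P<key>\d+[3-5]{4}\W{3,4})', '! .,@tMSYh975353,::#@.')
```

Pattern: one or more of a word character, then 3 to 5 of a word character (captured); then one or more of a digit, then exactly 4 of a character in [3-5], then 3 to 4 of a non-word character (captured as 'key').
Because the pattern has a capturing group, `split` also inserts each captured text between the pieces.

['! .,@', 'tMSYh9', '75353,::#', '@.']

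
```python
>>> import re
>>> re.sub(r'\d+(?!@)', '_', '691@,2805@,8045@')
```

A negative assertion filters positions out without eating any characters.
Matches: at [0:2] → '69'; at [5:8] → '280'; at [11:14] → '804'.
`sub` substitutes '_' at each match site.

'_1@,_5@,_5@'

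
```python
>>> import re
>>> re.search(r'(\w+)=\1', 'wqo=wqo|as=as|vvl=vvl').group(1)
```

'wqo'

`\1` has to match the exact text group 1 already captured.
`re.search` tries every starting position until one works.
The match spans [0:7] → 'wqo=wqo'.
Captured: group 1 = 'wqo'.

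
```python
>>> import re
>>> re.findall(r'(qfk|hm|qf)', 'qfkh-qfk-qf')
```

['qfk', 'qfk', 'qf']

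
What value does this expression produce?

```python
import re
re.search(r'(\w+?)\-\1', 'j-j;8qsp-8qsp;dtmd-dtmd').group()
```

'j-j'

`\1` is not a pattern — it's the concrete string captured by group 1, re-applied verbatim.
The match spans [0:3] → 'j-j'.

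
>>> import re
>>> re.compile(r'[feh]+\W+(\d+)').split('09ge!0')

The pattern matches one or more of one of [feh]; then one or more of a non-word character; then one or more of a digit (captured).
Matches to split on: at [3:6] → 'e!0'.
The group in the pattern means `split` returns the separators' captures alongside the pieces.

['09g', '0', '']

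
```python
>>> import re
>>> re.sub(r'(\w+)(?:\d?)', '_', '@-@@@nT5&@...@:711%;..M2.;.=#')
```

This matches one or more of a word character (captured); then optionally a digit (non-capturing group).
Matches: at [5:8] → 'nT5'; at [15:18] → '711'; at [22:24] → 'M2'.
Each match is replaced by '_'.

'@-@@@_&@...@:_%;.._.;.=#'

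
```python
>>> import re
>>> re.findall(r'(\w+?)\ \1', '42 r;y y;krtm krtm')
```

The backreference `\1` re-matches whatever the first group consumed, character for character.
Walking the string: at [5:8] match 'y y', group 1 = 'y'; at [9:18] match 'krtm krtm', group 1 = 'krtm'.
With a single group, `findall` returns only what that group captured — 2 items.

['y', 'krtm']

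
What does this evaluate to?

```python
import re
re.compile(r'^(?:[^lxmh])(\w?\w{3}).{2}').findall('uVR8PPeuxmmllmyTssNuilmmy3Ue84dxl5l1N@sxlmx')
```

Pattern: anchored at the start of the string; then any character except [lxmh] (non-capturing group); then optionally a word character, then exactly 3 of a word character (captured); then exactly 2 of any character.
Matches: at [0:7] match 'uVR8PPe', group 1 = 'VR8P'.
One capturing group, so `findall` returns just the captured substring from the one match — 1 in all.

['VR8P']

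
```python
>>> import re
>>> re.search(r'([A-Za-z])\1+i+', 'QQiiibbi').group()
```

The backreference `\1` re-matches whatever the first group consumed, character for character.
The match spans [0:5] → 'QQiii'.

'QQiii'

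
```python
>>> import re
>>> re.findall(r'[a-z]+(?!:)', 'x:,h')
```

['h']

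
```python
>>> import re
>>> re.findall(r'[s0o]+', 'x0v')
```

['0']

This matches one or more of one of [s0o].
Walking the string: at [1:2] → '0'.
Since nothing is captured, `findall` lists the 1 matched substring directly.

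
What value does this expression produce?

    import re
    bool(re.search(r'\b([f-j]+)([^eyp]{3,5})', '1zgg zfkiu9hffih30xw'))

The pattern matches a word boundary (`\b`, zero-width); then one or more of a character in [f-j] (captured); then 3 to 5 of any character except [eyp] (captured).
Here no position works, so the call returns None, and `bool(None)` is False.

False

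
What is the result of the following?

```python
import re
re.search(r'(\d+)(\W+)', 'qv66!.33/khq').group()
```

This matches one or more of a digit (captured); then one or more of a non-word character (captured).
Unlike `match`, `search` isn't anchored — it looks for the pattern anywhere in the string.
The match spans [2:6] → '66!.'.
Captured: group 1 = '66', group 2 = '!.'.

'66!.'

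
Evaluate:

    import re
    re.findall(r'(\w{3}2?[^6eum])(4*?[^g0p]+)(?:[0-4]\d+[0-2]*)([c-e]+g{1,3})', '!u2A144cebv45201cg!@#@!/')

[('u2A1', '44cebv452', 'cg')]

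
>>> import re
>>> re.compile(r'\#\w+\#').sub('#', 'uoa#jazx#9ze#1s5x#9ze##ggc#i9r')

'uoa#9ze#9ze##i9r'

Matches: at [3:9] → '#jazx#'; at [12:18] → '#1s5x#'; at [22:27] → '#ggc#'.
Every occurrence is swapped for '#'.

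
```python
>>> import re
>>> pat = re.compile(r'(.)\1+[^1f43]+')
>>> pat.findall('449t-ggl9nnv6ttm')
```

['4']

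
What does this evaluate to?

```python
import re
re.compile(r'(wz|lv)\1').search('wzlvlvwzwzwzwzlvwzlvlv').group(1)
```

'lv'

`\1` is not a pattern — it's the concrete string captured by group 1, re-applied verbatim.
Unlike `match`, `search` isn't anchored — it looks for the pattern anywhere in the string.
The match spans [2:6] → 'lvlv'.
Captured: group 1 = 'lv'.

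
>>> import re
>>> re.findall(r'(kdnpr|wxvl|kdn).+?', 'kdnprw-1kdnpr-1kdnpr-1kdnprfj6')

['kdnpr', 'kdnpr', 'kdnpr', 'kdnpr']

Alternation isn't longest-match — the leftmost alternative that fits at this position is chosen.
Matches: at [0:6] match 'kdnprw', group 1 = 'kdnpr'; at [8:14] match 'kdnpr-', group 1 = 'kdnpr'; at [15:21] match 'kdnpr-', group 1 = 'kdnpr'; at [22:28] match 'kdnprf', group 1 = 'kdnpr'.
`findall` collects group 1 from each match (4 total).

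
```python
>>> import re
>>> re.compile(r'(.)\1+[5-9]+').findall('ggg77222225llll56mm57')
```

['g', '2', 'l', 'm']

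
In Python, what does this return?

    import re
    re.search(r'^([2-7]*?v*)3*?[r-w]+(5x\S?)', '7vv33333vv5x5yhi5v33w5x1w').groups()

('7vv', '5x5')

The pattern matches anchored at the start of the string; then zero or more of a character in [2-7] (lazy), then zero or more of the literal 'v' (captured); then zero or more of a literal '3' (lazy), then one or more of a character in [r-w]; then the literal '5x', then optionally a non-whitespace character (captured).
Unlike `match`, `search` isn't anchored — it looks for the pattern anywhere in the string.
The match spans [0:13] → '7vv33333vv5x5'.
Captured: group 1 = '7vv', group 2 = '5x5'.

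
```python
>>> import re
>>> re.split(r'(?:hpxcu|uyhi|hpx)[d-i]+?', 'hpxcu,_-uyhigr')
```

['hpxcu,_-', 'r']

Matches to split on: at [8:13] → 'uyhig'.
`split` removes every match and returns the 2 fragments in between.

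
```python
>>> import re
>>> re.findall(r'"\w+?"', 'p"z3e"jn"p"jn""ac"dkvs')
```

['"z3e"', '"p"', '"ac"']

Walking the string: at [1:6] → '"z3e"'; at [8:11] → '"p"'; at [14:18] → '"ac"'.
No capturing groups, so `findall` returns the 3 full match strings.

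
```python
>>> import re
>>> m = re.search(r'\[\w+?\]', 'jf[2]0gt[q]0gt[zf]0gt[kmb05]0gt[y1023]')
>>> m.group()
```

`re.search` scans for the first position where the pattern succeeds.
The match spans [2:5] → '[2]'.

'[2]'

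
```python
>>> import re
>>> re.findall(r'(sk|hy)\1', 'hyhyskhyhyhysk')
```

The backreference `\1` re-matches whatever the first group consumed, character for character.
Scanning left to right: at [0:4] match 'hyhy', group 1 = 'hy'; at [6:10] match 'hyhy', group 1 = 'hy'.
With a single group, `findall` returns only what that group captured — 2 items.

['hy', 'hy']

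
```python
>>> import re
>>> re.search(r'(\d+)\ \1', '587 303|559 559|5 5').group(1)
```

'559'

`\1` has to match the exact text group 1 already captured.
`re.search` scans for the first position where the pattern succeeds.
The match spans [8:15] → '559 559'.
Captured: group 1 = '559'.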